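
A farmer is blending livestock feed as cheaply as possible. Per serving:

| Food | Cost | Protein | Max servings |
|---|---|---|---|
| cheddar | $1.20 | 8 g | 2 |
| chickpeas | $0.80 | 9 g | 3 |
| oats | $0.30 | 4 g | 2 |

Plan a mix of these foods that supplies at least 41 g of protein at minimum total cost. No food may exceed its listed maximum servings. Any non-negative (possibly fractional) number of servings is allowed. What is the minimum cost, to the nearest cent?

Cost per g of protein: oats $0.0750, chickpeas $0.0889, cheddar $0.1500.
Take 2 servings of oats: +8.0 g protein for $0.60 (total $0.60, still need 33.0 g).
Take 3 servings of chickpeas: +27.0 g protein for $2.40 (total $3.00, still need 6.0 g).
Take 0.75 servings of cheddar: +6.0 g protein for $0.90 (total $3.90, still need 0.0 g).
Greedy by cheapest-per-g is optimal for a single linear constraint, so the minimum cost is $3.90.

$3.90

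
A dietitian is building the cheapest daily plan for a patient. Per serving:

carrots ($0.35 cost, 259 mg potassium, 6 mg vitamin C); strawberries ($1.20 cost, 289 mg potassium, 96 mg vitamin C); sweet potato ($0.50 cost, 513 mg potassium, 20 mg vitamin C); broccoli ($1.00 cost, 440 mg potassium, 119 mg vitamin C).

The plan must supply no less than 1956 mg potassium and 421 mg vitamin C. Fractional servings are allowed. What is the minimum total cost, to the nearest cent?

$3.84

With two linear requirements the optimum uses one or two foods; enumerate the corners.
carrots only: max(1956/259, 421/6) = 70.17 servings → $24.56.
strawberries only: max(1956/289, 421/96) = 6.768 servings → $8.12.
sweet potato only: max(1956/513, 421/20) = 21.05 servings → $10.53.
broccoli only: max(1956/440, 421/119) = 4.445 servings → $4.45.
carrots + strawberries with both tight: 2.858 servings and 4.207 servings → $6.05.
carrots + sweet potato: intersection lies outside the first quadrant.
carrots + broccoli with both tight: 1.686 servings and 3.453 servings → $4.04.
strawberries + sweet potato with both tight: 4.069 servings and 1.521 servings → $5.64.
strawberries + broccoli with both targets exact would need a negative amount; discard.
sweet potato + broccoli with both tight: 0.9096 servings and 3.385 servings → $3.84.
So the least-cost plan costs $3.84.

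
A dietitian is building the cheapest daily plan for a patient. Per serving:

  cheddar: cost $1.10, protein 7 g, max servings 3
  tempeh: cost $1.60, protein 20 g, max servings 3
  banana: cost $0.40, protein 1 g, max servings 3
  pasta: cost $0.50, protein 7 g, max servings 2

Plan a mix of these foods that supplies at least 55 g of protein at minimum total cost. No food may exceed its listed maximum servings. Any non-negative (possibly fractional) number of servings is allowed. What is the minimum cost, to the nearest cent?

$4.28

Cost per g of protein: pasta $0.0714, tempeh $0.0800, cheddar $0.1571, banana $0.4000.
Take 2 servings of pasta: +14.0 g protein for $1.00 (total $1.00, still need 41.0 g).
Take 2.05 servings of tempeh: +41.0 g protein for $3.28 (total $4.28, still need 0.0 g).
Filling from the cheapest source first is optimal under one linear minimum: $4.28.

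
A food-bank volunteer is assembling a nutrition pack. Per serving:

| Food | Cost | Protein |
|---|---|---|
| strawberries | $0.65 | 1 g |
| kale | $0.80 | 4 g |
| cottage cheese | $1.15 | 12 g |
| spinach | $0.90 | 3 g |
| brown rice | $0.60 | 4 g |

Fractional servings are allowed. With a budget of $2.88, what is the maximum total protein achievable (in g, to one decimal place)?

Protein per dollar: cottage cheese 10.43, brown rice 6.667, kale 5, spinach 3.333, strawberries 1.538.
With no serving limits, spend the whole cost allowance on cottage cheese: $2.88 / $1.15 × 12 g = 30.1 g.

30.1 g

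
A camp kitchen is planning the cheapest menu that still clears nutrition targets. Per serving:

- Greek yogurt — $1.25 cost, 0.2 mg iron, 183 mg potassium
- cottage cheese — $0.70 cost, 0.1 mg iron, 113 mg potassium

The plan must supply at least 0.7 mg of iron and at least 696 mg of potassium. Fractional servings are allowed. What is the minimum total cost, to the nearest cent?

$4.57

Two binding constraints pin down two serving amounts, so the optimal mix uses at most two foods. The candidates are each food alone (scaled to the tighter of iron/potassium) and each pair with both constraints tight.
Greek yogurt only: max(0.7/0.2, 696/183) = 3.803 servings → $4.75.
cottage cheese only: max(0.7/0.1, 696/113) = 7 servings → $4.90.
Greek yogurt + cottage cheese with both tight: 2.209 servings and 2.581 servings → $4.57.
So the least-cost plan costs $4.57.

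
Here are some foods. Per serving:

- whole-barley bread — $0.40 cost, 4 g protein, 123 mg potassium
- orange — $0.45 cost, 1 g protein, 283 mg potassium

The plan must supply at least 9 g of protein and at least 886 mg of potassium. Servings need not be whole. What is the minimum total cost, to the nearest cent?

Check every corner: each single food scaled to meet both minima, and each pair solved so both constraints bind.
whole-barley bread only: max(9/4, 886/123) = 7.203 servings → $2.88.
orange only: max(9/1, 886/283) = 9 servings → $4.05.
whole-barley bread + orange with both tight: 1.646 servings and 2.415 servings → $1.75.
The minimum over all feasible corners is $1.75.

$1.75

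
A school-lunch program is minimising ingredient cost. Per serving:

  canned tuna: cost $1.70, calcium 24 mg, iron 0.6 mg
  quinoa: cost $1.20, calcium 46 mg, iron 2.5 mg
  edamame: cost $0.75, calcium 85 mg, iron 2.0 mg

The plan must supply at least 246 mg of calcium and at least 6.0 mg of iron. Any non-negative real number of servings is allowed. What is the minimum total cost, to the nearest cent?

This is a tiny linear program; its minimum lies at a vertex of the feasible set. List the vertices and price them.
canned tuna only: max(246/24, 6.0/0.6) = 10.25 servings → $17.43.
quinoa only: max(246/46, 6.0/2.5) = 5.348 servings → $6.42.
edamame only: max(246/85, 6.0/2.0) = 3 servings → $2.25.
canned tuna + quinoa: the both-tight solution has a negative serving — not a feasible corner.
canned tuna + edamame with both tight: 6 servings and 1.2 servings → $11.10.
quinoa + edamame with both tight: 0.1494 servings and 2.813 servings → $2.29.
The minimum over all feasible corners is $2.25.

$2.25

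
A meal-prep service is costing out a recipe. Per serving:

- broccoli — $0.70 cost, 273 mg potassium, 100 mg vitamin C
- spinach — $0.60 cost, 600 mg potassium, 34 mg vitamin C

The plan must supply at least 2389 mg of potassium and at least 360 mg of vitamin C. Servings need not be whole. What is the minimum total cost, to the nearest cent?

Check every corner: each single food scaled to meet both minima, and each pair solved so both constraints bind.
broccoli only: max(2389/273, 360/100) = 8.751 servings → $6.13.
spinach only: max(2389/600, 360/34) = 10.59 servings → $6.35.
broccoli + spinach with both tight: 2.657 servings and 2.773 servings → $3.52.
The minimum over all feasible corners is $3.52.

$3.52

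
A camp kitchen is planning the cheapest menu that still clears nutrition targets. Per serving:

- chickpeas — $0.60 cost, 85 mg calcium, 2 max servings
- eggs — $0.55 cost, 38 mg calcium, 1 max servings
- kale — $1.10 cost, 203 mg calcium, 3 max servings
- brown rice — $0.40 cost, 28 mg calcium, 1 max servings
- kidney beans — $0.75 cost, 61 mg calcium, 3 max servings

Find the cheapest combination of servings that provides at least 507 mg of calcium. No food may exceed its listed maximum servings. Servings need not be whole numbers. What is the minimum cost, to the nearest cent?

$2.75

Cost per mg of calcium: kale $0.0054, chickpeas $0.0071, kidney beans $0.0123, brown rice $0.0143, eggs $0.0145.
Take 2.498 servings of kale: +507.0 mg calcium for $2.75 (total $2.75, still need 0.0 mg).
Filling from the cheapest source first is optimal under one linear minimum: $2.75.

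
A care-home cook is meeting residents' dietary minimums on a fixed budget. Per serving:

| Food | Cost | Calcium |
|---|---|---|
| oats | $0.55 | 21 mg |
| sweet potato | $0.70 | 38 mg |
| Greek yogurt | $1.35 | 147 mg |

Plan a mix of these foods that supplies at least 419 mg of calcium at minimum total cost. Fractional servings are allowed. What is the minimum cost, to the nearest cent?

Cost per mg of calcium: Greek yogurt $0.0092, sweet potato $0.0184, oats $0.0262.
With no serving limits, use only Greek yogurt: 419 mg / 147 mg = 2.85 servings × $1.35 = $3.85.

$3.85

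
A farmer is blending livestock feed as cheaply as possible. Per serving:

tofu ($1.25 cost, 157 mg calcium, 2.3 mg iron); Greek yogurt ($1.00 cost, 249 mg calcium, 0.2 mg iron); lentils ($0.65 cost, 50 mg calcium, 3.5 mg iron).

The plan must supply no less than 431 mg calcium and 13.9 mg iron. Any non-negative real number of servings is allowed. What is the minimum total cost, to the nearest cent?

A basic optimal solution has at most two foods positive. Try each food alone and each pair with both targets met exactly.
tofu only: max(431/157, 13.9/2.3) = 6.043 servings → $7.55.
Greek yogurt only: max(431/249, 13.9/0.2) = 69.5 servings → $69.50.
lentils only: max(431/50, 13.9/3.5) = 8.62 servings → $5.60.
tofu + Greek yogurt: intersection lies outside the first quadrant.
tofu + lentils with both tight: 1.872 servings and 2.741 servings → $4.12.
Greek yogurt + lentils with both tight: 0.9443 servings and 3.917 servings → $3.49.
Cheapest feasible corner: $3.49.

$3.49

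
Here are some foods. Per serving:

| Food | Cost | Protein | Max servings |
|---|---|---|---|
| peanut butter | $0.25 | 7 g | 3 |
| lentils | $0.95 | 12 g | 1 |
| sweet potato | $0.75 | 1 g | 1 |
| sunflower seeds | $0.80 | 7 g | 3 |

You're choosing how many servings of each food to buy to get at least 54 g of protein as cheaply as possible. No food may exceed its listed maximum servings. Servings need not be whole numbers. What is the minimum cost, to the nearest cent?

$4.10

Cost per g of protein: peanut butter $0.0357, lentils $0.0792, sunflower seeds $0.1143, sweet potato $0.7500.
Take 3 servings of peanut butter: +21.0 g protein for $0.75 (total $0.75, still need 33.0 g).
Take 1 serving of lentils: +12.0 g protein for $0.95 (total $1.70, still need 21.0 g).
Take 3 servings of sunflower seeds: +21.0 g protein for $2.40 (total $4.10, still need 0.0 g).
Filling from the cheapest source first is optimal under one linear minimum: $4.10.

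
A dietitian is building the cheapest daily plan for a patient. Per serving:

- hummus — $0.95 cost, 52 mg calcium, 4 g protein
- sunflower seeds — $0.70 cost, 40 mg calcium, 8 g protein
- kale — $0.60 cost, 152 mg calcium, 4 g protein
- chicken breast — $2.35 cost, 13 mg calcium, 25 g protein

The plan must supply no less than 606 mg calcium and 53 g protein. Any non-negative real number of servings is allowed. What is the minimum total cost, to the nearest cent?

hummus only: max(606/52, 53/4) = 13.25 servings → $12.59.
sunflower seeds only: max(606/40, 53/8) = 15.15 servings → $10.61.
kale only: max(606/152, 53/4) = 13.25 servings → $7.95.
chicken breast only: max(606/13, 53/25) = 46.62 servings → $109.55.
hummus + sunflower seeds with both tight: 10.66 servings and 1.297 servings → $11.03.
hummus + kale: the both-tight solution has a negative serving — not a feasible corner.
hummus + chicken breast with both tight: 11.59 servings and 0.266 servings → $11.63.
sunflower seeds + kale with both tight: 5.333 servings and 2.583 servings → $5.28.
sunflower seeds + chicken breast: intersection lies outside the first quadrant.
kale + chicken breast with both tight: 3.858 servings and 1.503 servings → $5.85.
Cheapest feasible corner: $5.28.

$5.28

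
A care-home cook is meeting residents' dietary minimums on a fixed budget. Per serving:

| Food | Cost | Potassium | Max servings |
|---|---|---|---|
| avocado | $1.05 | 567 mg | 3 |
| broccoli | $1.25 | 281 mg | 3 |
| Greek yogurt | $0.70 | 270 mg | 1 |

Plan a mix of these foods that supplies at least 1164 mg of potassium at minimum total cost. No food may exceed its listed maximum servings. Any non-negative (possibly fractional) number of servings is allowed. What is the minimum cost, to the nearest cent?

Cost per mg of potassium: avocado $0.0019, Greek yogurt $0.0026, broccoli $0.0044.
Take 2.053 servings of avocado: +1164.0 mg potassium for $2.16 (total $2.16, still need 0.0 mg).
Filling from the cheapest source first is optimal under one linear minimum: $2.16.

$2.16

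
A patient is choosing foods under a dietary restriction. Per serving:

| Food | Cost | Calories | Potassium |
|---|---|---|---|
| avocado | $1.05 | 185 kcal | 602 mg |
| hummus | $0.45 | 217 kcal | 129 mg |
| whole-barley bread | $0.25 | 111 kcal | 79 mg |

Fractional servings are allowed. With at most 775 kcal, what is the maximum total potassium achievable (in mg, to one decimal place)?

2521.9 mg

Potassium per kcal: avocado 3.254, whole-barley bread 0.7117, hummus 0.5945.
With no serving limits, spend the whole calories allowance on avocado: 775 kcal / 185 kcal × 602 mg = 2521.9 mg.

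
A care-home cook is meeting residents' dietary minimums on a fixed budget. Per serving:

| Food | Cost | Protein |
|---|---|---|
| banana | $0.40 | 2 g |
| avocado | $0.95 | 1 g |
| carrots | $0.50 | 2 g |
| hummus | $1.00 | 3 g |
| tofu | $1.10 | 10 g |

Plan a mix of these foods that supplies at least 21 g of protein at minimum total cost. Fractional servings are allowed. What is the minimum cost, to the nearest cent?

Cost per g of protein: tofu $0.1100, banana $0.2000, carrots $0.2500, hummus $0.3333, avocado $0.9500.
With no serving limits, use only tofu: 21 g / 10 g = 2.1 servings × $1.10 = $2.31.

$2.31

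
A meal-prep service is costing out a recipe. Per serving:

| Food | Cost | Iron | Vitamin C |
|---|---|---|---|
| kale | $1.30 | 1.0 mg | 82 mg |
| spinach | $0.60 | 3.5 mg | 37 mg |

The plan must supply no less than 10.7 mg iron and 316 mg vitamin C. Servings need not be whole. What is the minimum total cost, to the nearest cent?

$5.04

kale only: max(10.7/1.0, 316/82) = 10.7 servings → $13.91.
spinach only: max(10.7/3.5, 316/37) = 8.541 servings → $5.12.
kale + spinach with both tight: 2.84 servings and 2.246 servings → $5.04.
Cheapest feasible corner: $5.04.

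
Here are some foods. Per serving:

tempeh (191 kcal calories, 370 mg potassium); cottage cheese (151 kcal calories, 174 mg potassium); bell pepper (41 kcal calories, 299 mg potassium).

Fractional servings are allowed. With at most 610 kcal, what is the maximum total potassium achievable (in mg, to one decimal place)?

4448.5 mg

Potassium per kcal: bell pepper 7.293, tempeh 1.937, cottage cheese 1.152.
With no serving limits, spend the whole calories allowance on bell pepper: 610 kcal / 41 kcal × 299 mg = 4448.5 mg.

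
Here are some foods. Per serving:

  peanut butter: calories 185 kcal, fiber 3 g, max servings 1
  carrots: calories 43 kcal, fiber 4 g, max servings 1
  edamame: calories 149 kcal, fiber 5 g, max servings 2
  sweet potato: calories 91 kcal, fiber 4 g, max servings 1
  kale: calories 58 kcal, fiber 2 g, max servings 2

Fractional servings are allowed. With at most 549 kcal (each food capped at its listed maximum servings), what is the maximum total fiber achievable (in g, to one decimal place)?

22.0 g

Fiber per kcal: carrots 0.09302, sweet potato 0.04396, kale 0.03448, edamame 0.03356, peanut butter 0.01622.
Take 1 serving of carrots: uses 43 kcal, +4.0 g fiber (running total 4.0 g).
Take 1 serving of sweet potato: uses 91 kcal, +4.0 g fiber (running total 8.0 g).
Take 2 servings of kale: uses 116 kcal, +4.0 g fiber (running total 12.0 g).
Take 2 servings of edamame: uses 298 kcal, +10.0 g fiber (running total 22.0 g).
Take 0.005405 servings of peanut butter: uses 1 kcal, +0.0 g fiber (running total 22.0 g).
Greedy by best ratio exhausts the calories allowance optimally: 22.0 g.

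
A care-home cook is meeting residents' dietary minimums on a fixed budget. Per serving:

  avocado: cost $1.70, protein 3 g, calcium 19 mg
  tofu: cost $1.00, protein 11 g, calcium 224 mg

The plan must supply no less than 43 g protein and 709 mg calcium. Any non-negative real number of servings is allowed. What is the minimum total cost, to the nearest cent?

$3.91

With two linear requirements the optimum uses one or two foods; enumerate the corners.
avocado only: max(43/3, 709/19) = 37.32 servings → $63.44.
tofu only: max(43/11, 709/224) = 3.909 servings → $3.91.
avocado + tofu with both tight: 3.959 servings and 2.829 servings → $9.56.
So the least-cost plan costs $3.91.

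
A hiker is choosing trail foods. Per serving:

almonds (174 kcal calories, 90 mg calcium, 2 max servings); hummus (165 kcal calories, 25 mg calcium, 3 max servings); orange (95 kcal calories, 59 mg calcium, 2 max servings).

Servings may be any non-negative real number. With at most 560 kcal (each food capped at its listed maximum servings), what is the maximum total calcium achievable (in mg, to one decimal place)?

301.3 mg

Calcium per kcal: orange 0.6211, almonds 0.5172, hummus 0.1515.
Take 2 servings of orange: uses 190 kcal, +118.0 mg calcium (running total 118.0 mg).
Take 2 servings of almonds: uses 348 kcal, +180.0 mg calcium (running total 298.0 mg).
Take 0.1333 servings of hummus: uses 22 kcal, +3.3 mg calcium (running total 301.3 mg).
Greedy by best ratio exhausts the calories allowance optimally: 301.3 mg.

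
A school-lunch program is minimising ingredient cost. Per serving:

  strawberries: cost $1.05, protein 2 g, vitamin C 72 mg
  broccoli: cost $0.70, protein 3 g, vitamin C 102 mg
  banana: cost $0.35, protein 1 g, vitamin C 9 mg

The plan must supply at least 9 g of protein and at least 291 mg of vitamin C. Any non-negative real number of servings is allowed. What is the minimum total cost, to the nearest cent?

strawberries only: max(9/2, 291/72) = 4.5 servings → $4.72.
broccoli only: max(9/3, 291/102) = 3 servings → $2.10.
banana only: max(9/1, 291/9) = 32.33 servings → $11.32.
strawberries + broccoli: the both-tight solution has a negative serving — not a feasible corner.
strawberries + banana with both tight: 3.889 servings and 1.222 servings → $4.51.
broccoli + banana with both tight: 2.8 servings and 0.6 servings → $2.17.
The minimum over all feasible corners is $2.10.

$2.10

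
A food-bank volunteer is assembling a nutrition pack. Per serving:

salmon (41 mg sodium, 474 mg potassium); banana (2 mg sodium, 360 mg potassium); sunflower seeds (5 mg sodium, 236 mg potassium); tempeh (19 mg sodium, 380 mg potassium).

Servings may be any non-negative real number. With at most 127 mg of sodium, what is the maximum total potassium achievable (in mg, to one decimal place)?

22860.0 mg

Potassium per mg sodium: banana 180, sunflower seeds 47.2, tempeh 20, salmon 11.56.
With no serving limits, spend the whole sodium allowance on banana: 127 mg / 2 mg × 360 mg = 22860.0 mg.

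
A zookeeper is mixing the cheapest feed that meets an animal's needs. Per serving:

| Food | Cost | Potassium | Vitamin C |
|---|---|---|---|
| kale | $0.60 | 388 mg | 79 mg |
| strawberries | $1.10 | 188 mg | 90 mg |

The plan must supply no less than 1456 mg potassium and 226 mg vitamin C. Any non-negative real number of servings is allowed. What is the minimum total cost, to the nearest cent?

A basic optimal solution has at most two foods positive. Try each food alone and each pair with both targets met exactly.
kale only: max(1456/388, 226/79) = 3.753 servings → $2.25.
strawberries only: max(1456/188, 226/90) = 7.745 servings → $8.52.
kale + strawberries: intersection lies outside the first quadrant.
So the least-cost plan costs $2.25.

$2.25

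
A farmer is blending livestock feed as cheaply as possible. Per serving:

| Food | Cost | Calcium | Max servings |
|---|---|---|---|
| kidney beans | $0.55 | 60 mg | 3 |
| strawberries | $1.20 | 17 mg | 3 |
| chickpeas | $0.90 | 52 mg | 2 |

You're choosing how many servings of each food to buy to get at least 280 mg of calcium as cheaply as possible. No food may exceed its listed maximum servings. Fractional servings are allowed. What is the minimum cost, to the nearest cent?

Cost per mg of calcium: kidney beans $0.0092, chickpeas $0.0173, strawberries $0.0706.
Take 3 servings of kidney beans: +180.0 mg calcium for $1.65 (total $1.65, still need 100.0 mg).
Take 1.923 servings of chickpeas: +100.0 mg calcium for $1.73 (total $3.38, still need 0.0 mg).
Filling from the cheapest source first is optimal under one linear minimum: $3.38.

$3.38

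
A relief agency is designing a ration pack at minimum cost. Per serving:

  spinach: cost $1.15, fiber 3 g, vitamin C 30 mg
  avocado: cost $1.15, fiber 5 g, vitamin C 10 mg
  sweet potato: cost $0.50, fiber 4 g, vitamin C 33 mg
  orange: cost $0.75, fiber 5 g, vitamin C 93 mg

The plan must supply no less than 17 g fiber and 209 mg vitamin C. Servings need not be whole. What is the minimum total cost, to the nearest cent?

This is a tiny linear program; its minimum lies at a vertex of the feasible set. List the vertices and price them.
spinach only: max(17/3, 209/30) = 6.967 servings → $8.01.
avocado only: max(17/5, 209/10) = 20.9 servings → $24.04.
sweet potato only: max(17/4, 209/33) = 6.333 servings → $3.17.
orange only: max(17/5, 209/93) = 3.4 servings → $2.55.
spinach + avocado: intersection lies outside the first quadrant.
spinach + sweet potato: intersection lies outside the first quadrant.
spinach + orange with both tight: 4.155 servings and 0.907 servings → $5.46.
avocado + sweet potato with both targets exact would need a negative amount; discard.
avocado + orange with both tight: 1.292 servings and 2.108 servings → $3.07.
sweet potato + orange with both tight: 2.589 servings and 1.329 servings → $2.29.
The minimum over all feasible corners is $2.29.

$2.29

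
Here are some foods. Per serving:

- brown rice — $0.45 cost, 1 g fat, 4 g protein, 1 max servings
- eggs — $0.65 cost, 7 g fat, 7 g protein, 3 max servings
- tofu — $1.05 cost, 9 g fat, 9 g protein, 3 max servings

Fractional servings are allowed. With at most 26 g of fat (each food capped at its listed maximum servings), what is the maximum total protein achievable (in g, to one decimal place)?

Protein per g fat: brown rice 4, eggs 1, tofu 1.
Take 1 serving of brown rice: uses 1 g fat, +4.0 g protein (running total 4.0 g).
Take 3 servings of eggs: uses 21 g fat, +21.0 g protein (running total 25.0 g).
Take 0.4444 servings of tofu: uses 4 g fat, +4.0 g protein (running total 29.0 g).
Greedy by best ratio exhausts the fat allowance optimally: 29.0 g.

29.0 g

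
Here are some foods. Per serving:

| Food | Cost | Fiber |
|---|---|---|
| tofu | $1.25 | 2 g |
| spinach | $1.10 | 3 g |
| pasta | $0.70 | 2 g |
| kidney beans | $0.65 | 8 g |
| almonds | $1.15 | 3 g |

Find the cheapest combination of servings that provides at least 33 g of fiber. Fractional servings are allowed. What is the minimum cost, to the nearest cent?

$2.68

Cost per g of fiber: kidney beans $0.0813, pasta $0.3500, spinach $0.3667, almonds $0.3833, tofu $0.6250.
With no serving limits, use only kidney beans: 33 g / 8 g = 4.125 servings × $0.65 = $2.68.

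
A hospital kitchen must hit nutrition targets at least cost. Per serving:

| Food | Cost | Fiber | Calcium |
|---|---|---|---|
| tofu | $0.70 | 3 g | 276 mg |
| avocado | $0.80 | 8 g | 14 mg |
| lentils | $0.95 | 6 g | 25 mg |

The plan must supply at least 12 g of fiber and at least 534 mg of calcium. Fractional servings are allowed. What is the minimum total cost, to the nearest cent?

An LP optimum is at a vertex; with two nutrient constraints at most two foods are used. Check each candidate.
tofu only: max(12/3, 534/276) = 4 servings → $2.80.
avocado only: max(12/8, 534/14) = 38.14 servings → $30.51.
lentils only: max(12/6, 534/25) = 21.36 servings → $20.29.
tofu + avocado with both tight: 1.895 servings and 0.7895 servings → $1.96.
tofu + lentils with both tight: 1.837 servings and 1.082 servings → $2.31.
avocado + lentils: the both-tight solution has a negative serving — not a feasible corner.
So the least-cost plan costs $1.96.

$1.96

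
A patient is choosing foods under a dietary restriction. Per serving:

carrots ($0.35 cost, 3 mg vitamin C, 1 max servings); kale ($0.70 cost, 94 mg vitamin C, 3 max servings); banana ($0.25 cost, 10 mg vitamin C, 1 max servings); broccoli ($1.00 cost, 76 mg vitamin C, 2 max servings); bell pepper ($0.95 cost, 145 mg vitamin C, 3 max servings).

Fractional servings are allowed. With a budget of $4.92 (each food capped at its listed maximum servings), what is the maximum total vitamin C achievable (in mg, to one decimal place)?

Vitamin C per dollar: bell pepper 152.6, kale 134.3, broccoli 76, banana 40, carrots 8.571.
Take 3 servings of bell pepper: spends $2.85, +435.0 mg vitamin C (running total 435.0 mg).
Take 2.957 servings of kale: spends $2.07, +278.0 mg vitamin C (running total 713.0 mg).
Greedy by best ratio exhausts the cost allowance optimally: 713.0 mg.

713.0 mg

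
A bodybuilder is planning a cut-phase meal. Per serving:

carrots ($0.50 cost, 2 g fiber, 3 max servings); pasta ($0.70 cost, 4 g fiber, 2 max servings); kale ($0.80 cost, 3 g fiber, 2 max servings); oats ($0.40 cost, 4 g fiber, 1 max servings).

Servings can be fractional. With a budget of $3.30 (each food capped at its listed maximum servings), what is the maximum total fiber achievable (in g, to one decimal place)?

18.0 g

Fiber per dollar: oats 10, pasta 5.714, carrots 4, kale 3.75.
Take 1 serving of oats: spends $0.40, +4.0 g fiber (running total 4.0 g).
Take 2 servings of pasta: spends $1.40, +8.0 g fiber (running total 12.0 g).
Take 3 servings of carrots: spends $1.50, +6.0 g fiber (running total 18.0 g).
Filling greedily by fiber-per-dollar is optimal for one linear limit, giving 18.0 g.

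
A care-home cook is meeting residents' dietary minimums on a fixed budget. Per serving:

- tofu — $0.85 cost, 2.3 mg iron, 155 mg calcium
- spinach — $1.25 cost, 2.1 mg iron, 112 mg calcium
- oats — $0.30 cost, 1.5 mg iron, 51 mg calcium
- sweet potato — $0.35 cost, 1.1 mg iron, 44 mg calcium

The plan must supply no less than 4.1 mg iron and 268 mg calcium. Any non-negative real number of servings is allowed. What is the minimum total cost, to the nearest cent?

tofu only: max(4.1/2.3, 268/155) = 1.783 servings → $1.52.
spinach only: max(4.1/2.1, 268/112) = 2.393 servings → $2.99.
oats only: max(4.1/1.5, 268/51) = 5.255 servings → $1.58.
sweet potato only: max(4.1/1.1, 268/44) = 6.091 servings → $2.13.
tofu + spinach with both tight: 1.526 servings and 0.2813 servings → $1.65.
tofu + oats with both tight: 1.674 servings and 0.1658 servings → $1.47.
tofu + sweet potato with both tight: 1.651 servings and 0.2756 servings → $1.50.
spinach + oats: the both-tight solution has a negative serving — not a feasible corner.
spinach + sweet potato with both targets exact would need a negative amount; discard.
oats + sweet potato: the both-tight solution has a negative serving — not a feasible corner.
So the least-cost plan costs $1.47.

$1.47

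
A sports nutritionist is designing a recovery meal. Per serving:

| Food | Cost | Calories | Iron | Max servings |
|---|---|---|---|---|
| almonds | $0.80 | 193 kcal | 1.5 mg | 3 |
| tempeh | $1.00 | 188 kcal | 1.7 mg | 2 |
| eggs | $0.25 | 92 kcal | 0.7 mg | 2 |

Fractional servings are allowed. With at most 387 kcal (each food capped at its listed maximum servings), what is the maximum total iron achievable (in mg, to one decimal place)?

3.5 mg

Iron per kcal: tempeh 0.009043, almonds 0.007772, eggs 0.007609.
Take 2 servings of tempeh: uses 376 kcal, +3.4 mg iron (running total 3.4 mg).
Take 0.05699 servings of almonds: uses 11 kcal, +0.1 mg iron (running total 3.5 mg).
Filling greedily by iron-per-kcal is optimal for one linear limit, giving 3.5 mg.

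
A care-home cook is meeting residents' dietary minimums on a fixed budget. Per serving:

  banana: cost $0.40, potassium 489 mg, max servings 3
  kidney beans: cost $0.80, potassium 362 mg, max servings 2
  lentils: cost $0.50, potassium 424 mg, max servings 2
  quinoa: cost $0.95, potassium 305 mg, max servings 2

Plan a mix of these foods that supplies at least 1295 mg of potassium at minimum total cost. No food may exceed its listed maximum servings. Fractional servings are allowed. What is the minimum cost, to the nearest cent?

$1.06

Cost per mg of potassium: banana $0.0008, lentils $0.0012, kidney beans $0.0022, quinoa $0.0031.
Take 2.648 servings of banana: +1295.0 mg potassium for $1.06 (total $1.06, still need 0.0 mg).
Filling from the cheapest source first is optimal under one linear minimum: $1.06.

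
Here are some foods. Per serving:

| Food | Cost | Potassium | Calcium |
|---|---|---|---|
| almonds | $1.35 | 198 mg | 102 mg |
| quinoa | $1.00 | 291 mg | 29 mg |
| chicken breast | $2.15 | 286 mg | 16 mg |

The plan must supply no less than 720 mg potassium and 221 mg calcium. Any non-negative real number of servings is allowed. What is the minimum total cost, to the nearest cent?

$3.69

Two binding constraints pin down two serving amounts, so the optimal mix uses at most two foods. The candidates are each food alone (scaled to the tighter of potassium/calcium) and each pair with both constraints tight.
almonds only: max(720/198, 221/102) = 3.636 servings → $4.91.
quinoa only: max(720/291, 221/29) = 7.621 servings → $7.62.
chicken breast only: max(720/286, 221/16) = 13.81 servings → $29.70.
almonds + quinoa with both tight: 1.814 servings and 1.24 servings → $3.69.
almonds + chicken breast with both tight: 1.988 servings and 1.141 servings → $5.14.
quinoa + chicken breast: the both-tight solution has a negative serving — not a feasible corner.
Cheapest feasible corner: $3.69.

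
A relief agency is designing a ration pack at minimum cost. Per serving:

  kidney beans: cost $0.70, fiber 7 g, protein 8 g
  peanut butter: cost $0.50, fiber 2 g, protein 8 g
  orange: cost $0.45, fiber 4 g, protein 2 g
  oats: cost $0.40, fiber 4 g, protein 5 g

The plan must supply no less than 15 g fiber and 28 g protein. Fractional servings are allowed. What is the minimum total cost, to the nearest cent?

$2.00

Two binding constraints pin down two serving amounts, so the optimal mix uses at most two foods. The candidates are each food alone (scaled to the tighter of fiber/protein) and each pair with both constraints tight.
kidney beans only: max(15/7, 28/8) = 3.5 servings → $2.45.
peanut butter only: max(15/2, 28/8) = 7.5 servings → $3.75.
orange only: max(15/4, 28/2) = 14 servings → $6.30.
oats only: max(15/4, 28/5) = 5.6 servings → $2.24.
kidney beans + peanut butter with both tight: 1.6 servings and 1.9 servings → $2.07.
kidney beans + orange with both targets exact would need a negative amount; discard.
kidney beans + oats with both targets exact would need a negative amount; discard.
peanut butter + orange with both tight: 2.929 servings and 2.286 servings → $2.49.
peanut butter + oats with both tight: 1.682 servings and 2.909 servings → $2.00.
orange + oats: intersection lies outside the first quadrant.
Cheapest feasible corner: $2.00.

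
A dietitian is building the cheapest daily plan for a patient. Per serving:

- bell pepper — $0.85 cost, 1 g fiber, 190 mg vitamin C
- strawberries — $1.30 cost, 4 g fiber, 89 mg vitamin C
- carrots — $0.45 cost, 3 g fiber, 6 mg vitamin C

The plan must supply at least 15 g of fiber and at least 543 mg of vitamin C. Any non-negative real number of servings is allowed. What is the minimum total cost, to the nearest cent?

The cheapest plan sits at a corner of the feasible region — with two constraints it uses at most two foods.
bell pepper only: max(15/1, 543/190) = 15 servings → $12.75.
strawberries only: max(15/4, 543/89) = 6.101 servings → $7.93.
carrots only: max(15/3, 543/6) = 90.5 servings → $40.73.
bell pepper + strawberries with both tight: 1.247 servings and 3.438 servings → $5.53.
bell pepper + carrots with both tight: 2.729 servings and 4.09 servings → $4.16.
strawberries + carrots: intersection lies outside the first quadrant.
So the least-cost plan costs $4.16.

$4.16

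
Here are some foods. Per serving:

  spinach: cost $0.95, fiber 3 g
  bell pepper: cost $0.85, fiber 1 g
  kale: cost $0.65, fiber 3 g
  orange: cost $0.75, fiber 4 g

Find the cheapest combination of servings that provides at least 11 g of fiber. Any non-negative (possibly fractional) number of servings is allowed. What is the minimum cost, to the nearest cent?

$2.06

Cost per g of fiber: orange $0.1875, kale $0.2167, spinach $0.3167, bell pepper $0.8500.
With no serving limits, use only orange: 11 g / 4 g = 2.75 servings × $0.75 = $2.06.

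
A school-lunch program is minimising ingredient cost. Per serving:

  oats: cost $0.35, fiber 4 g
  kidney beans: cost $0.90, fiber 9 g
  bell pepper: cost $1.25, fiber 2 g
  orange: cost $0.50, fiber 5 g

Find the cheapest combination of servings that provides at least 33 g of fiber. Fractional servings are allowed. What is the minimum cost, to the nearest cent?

$2.89

Cost per g of fiber: oats $0.0875, kidney beans $0.1000, orange $0.1000, bell pepper $0.6250.
With no serving limits, use only oats: 33 g / 4 g = 8.25 servings × $0.35 = $2.89.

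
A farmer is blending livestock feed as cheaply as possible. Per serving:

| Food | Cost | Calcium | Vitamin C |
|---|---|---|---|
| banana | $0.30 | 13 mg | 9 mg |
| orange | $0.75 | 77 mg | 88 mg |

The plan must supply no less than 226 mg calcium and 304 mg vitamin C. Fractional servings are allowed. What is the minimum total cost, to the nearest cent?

$2.59

banana only: max(226/13, 304/9) = 33.78 servings → $10.13.
orange only: max(226/77, 304/88) = 3.455 servings → $2.59.
banana + orange with both targets exact would need a negative amount; discard.
The minimum over all feasible corners is $2.59.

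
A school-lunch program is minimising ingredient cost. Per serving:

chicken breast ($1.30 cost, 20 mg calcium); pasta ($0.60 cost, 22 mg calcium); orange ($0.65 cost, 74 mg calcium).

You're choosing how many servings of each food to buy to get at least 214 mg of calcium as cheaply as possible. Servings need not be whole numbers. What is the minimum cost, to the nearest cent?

Cost per mg of calcium: orange $0.0088, pasta $0.0273, chicken breast $0.0650.
With no serving limits, use only orange: 214 mg / 74 mg = 2.892 servings × $0.65 = $1.88.

$1.88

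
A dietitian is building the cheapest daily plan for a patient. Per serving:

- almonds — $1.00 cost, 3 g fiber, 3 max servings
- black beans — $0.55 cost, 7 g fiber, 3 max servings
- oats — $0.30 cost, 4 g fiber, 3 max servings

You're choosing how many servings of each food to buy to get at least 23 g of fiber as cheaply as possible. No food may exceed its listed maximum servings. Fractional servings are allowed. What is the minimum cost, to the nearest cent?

Cost per g of fiber: oats $0.0750, black beans $0.0786, almonds $0.3333.
Take 3 servings of oats: +12.0 g fiber for $0.90 (total $0.90, still need 11.0 g).
Take 1.571 servings of black beans: +11.0 g fiber for $0.86 (total $1.76, still need 0.0 g).
Greedy by cheapest-per-g is optimal for a single linear constraint, so the minimum cost is $1.76.

$1.76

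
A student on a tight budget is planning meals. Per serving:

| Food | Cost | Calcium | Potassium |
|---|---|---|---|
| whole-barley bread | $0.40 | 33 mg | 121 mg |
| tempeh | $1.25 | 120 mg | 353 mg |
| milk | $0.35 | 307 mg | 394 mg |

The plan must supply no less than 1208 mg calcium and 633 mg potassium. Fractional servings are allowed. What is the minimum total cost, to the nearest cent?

Two binding constraints pin down two serving amounts, so the optimal mix uses at most two foods. The candidates are each food alone (scaled to the tighter of calcium/potassium) and each pair with both constraints tight.
whole-barley bread only: max(1208/33, 633/121) = 36.61 servings → $14.64.
tempeh only: max(1208/120, 633/353) = 10.07 servings → $12.58.
milk only: max(1208/307, 633/394) = 3.935 servings → $1.38.
whole-barley bread + tempeh with both targets exact would need a negative amount; discard.
whole-barley bread + milk: the both-tight solution has a negative serving — not a feasible corner.
tempeh + milk: the both-tight solution has a negative serving — not a feasible corner.
Cheapest feasible corner: $1.38.

$1.38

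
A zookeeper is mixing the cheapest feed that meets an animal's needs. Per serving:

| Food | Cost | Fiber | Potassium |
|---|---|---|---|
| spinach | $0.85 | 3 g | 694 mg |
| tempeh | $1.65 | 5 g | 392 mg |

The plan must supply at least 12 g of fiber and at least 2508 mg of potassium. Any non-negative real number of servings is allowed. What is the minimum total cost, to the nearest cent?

Minimising a linear cost over {fiber ≥ 12, potassium ≥ 2508, servings ≥ 0} — the optimum is at a vertex, using one or two foods.
spinach only: max(12/3, 2508/694) = 4 servings → $3.40.
tempeh only: max(12/5, 2508/392) = 6.398 servings → $10.56.
spinach + tempeh with both tight: 3.416 servings and 0.3505 servings → $3.48.
So the least-cost plan costs $3.40.

$3.40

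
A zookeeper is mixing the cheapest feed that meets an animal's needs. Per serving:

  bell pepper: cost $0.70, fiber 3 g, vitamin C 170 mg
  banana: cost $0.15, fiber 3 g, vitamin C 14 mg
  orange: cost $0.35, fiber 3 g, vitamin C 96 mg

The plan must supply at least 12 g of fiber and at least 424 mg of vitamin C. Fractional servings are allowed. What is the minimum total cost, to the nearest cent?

$1.55

The cheapest plan sits at a corner of the feasible region — with two constraints it uses at most two foods.
bell pepper only: max(12/3, 424/170) = 4 servings → $2.80.
banana only: max(12/3, 424/14) = 30.29 servings → $4.54.
orange only: max(12/3, 424/96) = 4.417 servings → $1.55.
bell pepper + banana with both tight: 2.359 servings and 1.641 servings → $1.90.
bell pepper + orange with both tight: 0.5405 servings and 3.459 servings → $1.59.
banana + orange with both targets exact would need a negative amount; discard.
Cheapest feasible corner: $1.55.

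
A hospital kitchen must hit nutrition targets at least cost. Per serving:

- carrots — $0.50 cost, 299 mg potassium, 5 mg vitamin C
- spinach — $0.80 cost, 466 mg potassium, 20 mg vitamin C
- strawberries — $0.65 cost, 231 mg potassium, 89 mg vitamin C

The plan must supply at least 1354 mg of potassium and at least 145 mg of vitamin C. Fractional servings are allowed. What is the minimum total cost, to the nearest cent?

With two linear requirements the optimum uses one or two foods; enumerate the corners.
carrots only: max(1354/299, 145/5) = 29 servings → $14.50.
spinach only: max(1354/466, 145/20) = 7.25 servings → $5.80.
strawberries only: max(1354/231, 145/89) = 5.861 servings → $3.81.
carrots + spinach: the both-tight solution has a negative serving — not a feasible corner.
carrots + strawberries with both tight: 3.418 servings and 1.437 servings → $2.64.
spinach + strawberries with both tight: 2.361 servings and 1.099 servings → $2.60.
So the least-cost plan costs $2.60.

$2.60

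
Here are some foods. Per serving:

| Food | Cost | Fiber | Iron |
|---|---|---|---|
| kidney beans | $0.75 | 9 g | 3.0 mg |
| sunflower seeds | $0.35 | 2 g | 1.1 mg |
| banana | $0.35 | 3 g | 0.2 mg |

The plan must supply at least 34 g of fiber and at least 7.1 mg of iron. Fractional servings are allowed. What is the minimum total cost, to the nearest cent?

$2.83

With two linear requirements the optimum uses one or two foods; enumerate the corners.
kidney beans only: max(34/9, 7.1/3.0) = 3.778 servings → $2.83.
sunflower seeds only: max(34/2, 7.1/1.1) = 17 servings → $5.95.
banana only: max(34/3, 7.1/0.2) = 35.5 servings → $12.43.
kidney beans + sunflower seeds: the both-tight solution has a negative serving — not a feasible corner.
kidney beans + banana with both tight: 2.014 servings and 5.292 servings → $3.36.
sunflower seeds + banana with both tight: 5 servings and 8 servings → $4.55.
So the least-cost plan costs $2.83.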